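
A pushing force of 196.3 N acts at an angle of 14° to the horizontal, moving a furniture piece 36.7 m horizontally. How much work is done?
W = F·d·cosθ = (196.3)(36.7)cos(14°) = 6990 J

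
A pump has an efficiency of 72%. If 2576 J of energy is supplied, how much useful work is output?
W_out = η·W_in = 0.72·2576 = 1854.72 J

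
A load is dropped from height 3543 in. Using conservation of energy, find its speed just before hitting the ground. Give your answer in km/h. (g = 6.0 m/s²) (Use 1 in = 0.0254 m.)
Convert to SI: h = 89.9922 m
mgh = ½mv² ⇒ v = √(2gh) = √(2·6.0·89.9922) = 32.8619 m/s = 118.3 km/h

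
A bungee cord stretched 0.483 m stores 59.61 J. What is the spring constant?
k = 2·PE/x² = 2·59.61/(0.483)² = 511.0 N/m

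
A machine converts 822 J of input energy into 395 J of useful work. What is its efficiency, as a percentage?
η = W_out/W_in = 395/822 = 48.05%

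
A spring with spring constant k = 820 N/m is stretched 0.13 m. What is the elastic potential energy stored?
PE = ½kx² = ½(820)(0.13)² = 6.929 J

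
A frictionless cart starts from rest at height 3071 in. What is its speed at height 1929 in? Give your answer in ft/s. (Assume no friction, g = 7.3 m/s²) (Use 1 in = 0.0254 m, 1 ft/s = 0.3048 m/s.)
Convert to SI: h₁−h₂ = 29.0068 m
mgh₁ = mgh₂ + ½mv² ⇒ v = √(2g(h₁−h₂)) = √(2·7.3·29.0068) = 20.5791 m/s = 67.52 ft/s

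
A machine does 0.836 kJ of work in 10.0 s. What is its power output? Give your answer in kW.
Convert to SI: W = 836.0 J, t = 10.0 s
P = W/t = 836.0/10.0 = 83.6 W = 0.0836 kW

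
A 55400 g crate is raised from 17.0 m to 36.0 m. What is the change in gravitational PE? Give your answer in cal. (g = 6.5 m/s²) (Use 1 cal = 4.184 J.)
Convert to SI: m = 55.4 kg, Δh = 19.0 m
ΔPE = mgΔh = (55.4)(6.5)(19.0) = 6841.9 J = 1635 cal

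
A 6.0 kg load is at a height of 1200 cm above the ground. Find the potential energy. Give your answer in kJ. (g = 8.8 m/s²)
Convert to SI: m = 6.0 kg, h = 12.0 m
PE = mgh = (6.0)(8.8)(12.0) = 633.6 J = 0.6336 kJ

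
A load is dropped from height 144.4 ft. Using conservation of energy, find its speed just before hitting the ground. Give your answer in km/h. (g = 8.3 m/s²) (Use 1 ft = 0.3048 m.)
Convert to SI: h = 44.0131 m
mgh = ½mv² ⇒ v = √(2gh) = √(2·8.3·44.0131) = 27.0299 m/s = 97.31 km/h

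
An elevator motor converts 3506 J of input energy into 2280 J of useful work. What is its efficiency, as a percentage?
η = W_out/W_in = 2280/3506 = 65.03%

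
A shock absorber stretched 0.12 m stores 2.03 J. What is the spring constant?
k = 2·PE/x² = 2·2.03/(0.12)² = 281.9 N/m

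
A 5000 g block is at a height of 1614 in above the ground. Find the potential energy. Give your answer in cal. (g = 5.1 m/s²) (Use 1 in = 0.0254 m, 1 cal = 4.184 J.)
Convert to SI: m = 5.0 kg, h = 40.9956 m
PE = mgh = (5.0)(5.1)(40.9956) = 1045.39 J = 249.9 cal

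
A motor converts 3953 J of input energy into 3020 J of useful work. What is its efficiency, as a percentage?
η = W_out/W_in = 3020/3953 = 76.4%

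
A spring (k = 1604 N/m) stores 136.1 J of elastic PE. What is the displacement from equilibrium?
x = √(2·PE/k) = √(2·136.1/1604) = 0.4119 m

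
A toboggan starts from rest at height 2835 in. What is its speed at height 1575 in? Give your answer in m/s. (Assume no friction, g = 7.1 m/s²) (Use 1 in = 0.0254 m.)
Convert to SI: h₁−h₂ = 32.004 m
mgh₁ = mgh₂ + ½mv² ⇒ v = √(2g(h₁−h₂)) = √(2·7.1·32.004) = 21.32 m/s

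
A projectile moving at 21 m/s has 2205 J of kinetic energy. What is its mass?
m = 2·KE/v² = 2·2205/(21)² = 10.0 kg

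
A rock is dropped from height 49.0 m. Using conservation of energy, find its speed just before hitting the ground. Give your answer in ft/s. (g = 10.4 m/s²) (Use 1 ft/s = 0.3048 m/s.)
mgh = ½mv² ⇒ v = √(2gh) = √(2·10.4·49.0) = 31.9249 m/s = 104.7 ft/s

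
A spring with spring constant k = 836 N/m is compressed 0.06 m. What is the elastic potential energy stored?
PE = ½kx² = ½(836)(0.06)² = 1.505 J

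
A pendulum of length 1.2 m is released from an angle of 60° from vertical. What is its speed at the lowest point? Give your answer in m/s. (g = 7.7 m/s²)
h = L(1 − cosθ) = 1.2(1 − cos60°) = 0.6 m
v = √(2gh) = √(2·7.7·0.6) = 3.04 m/s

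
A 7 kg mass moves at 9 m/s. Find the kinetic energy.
KE = ½mv² = ½(7)(9)² = 283.5 J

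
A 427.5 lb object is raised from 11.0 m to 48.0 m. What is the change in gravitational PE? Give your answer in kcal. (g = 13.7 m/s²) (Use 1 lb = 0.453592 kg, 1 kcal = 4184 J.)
Convert to SI: m = 193.911 kg, Δh = 37.0 m
ΔPE = mgΔh = (193.911)(13.7)(37.0) = 98293.3 J = 23.49 kcal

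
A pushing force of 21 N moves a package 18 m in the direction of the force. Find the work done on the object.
W = F·d = (21)(18) = 378.0 J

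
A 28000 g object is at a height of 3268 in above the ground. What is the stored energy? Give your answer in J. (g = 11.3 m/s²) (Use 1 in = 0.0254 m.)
Convert to SI: m = 28.0 kg, h = 83.0072 m
PE = mgh = (28.0)(11.3)(83.0072) = 26260 J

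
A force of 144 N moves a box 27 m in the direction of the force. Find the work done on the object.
W = F·d = (144)(27) = 3888 J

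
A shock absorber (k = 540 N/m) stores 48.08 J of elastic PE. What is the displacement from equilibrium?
x = √(2·PE/k) = √(2·48.08/540) = 0.422 m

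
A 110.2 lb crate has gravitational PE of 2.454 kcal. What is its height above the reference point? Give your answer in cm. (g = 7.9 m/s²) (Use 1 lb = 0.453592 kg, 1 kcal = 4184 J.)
Convert to SI: m = 49.9858 kg, PE = 10267.5 J
h = PE/(mg) = 10267.5/(49.9858·7.9) = 26.0011 m = 2600 cm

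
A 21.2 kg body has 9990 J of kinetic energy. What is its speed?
v = √(2·KE/m) = √(2·9990/21.2) = 30.7 m/s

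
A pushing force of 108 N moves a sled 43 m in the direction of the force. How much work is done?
W = F·d = (108)(43) = 4644 J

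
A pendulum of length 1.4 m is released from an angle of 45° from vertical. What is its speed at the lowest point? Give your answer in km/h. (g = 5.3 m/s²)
h = L(1 − cosθ) = 1.4(1 − cos45°) = 0.410051 m
v = √(2gh) = √(2·5.3·0.410051) = 2.08483 m/s = 7.505 km/h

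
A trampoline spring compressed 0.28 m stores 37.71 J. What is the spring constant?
k = 2·PE/x² = 2·37.71/(0.28)² = 962.0 N/m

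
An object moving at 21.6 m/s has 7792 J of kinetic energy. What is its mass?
m = 2·KE/v² = 2·7792/(21.6)² = 33.4 kg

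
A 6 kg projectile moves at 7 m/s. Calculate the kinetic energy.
KE = ½mv² = ½(6)(7)² = 147.0 J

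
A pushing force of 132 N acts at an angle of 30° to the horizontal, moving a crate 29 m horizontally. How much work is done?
W = F·d·cosθ = (132)(29)cos(30°) = 3315 J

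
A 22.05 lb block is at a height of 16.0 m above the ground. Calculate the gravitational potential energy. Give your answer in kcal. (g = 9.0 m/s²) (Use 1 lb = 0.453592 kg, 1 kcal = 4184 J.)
Convert to SI: m = 10.0017 kg, h = 16.0 m
PE = mgh = (10.0017)(9.0)(16.0) = 1440.25 J = 0.3442 kcal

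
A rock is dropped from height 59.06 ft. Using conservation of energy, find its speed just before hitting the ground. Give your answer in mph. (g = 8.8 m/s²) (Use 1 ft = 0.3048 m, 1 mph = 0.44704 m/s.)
Convert to SI: h = 18.0015 m
mgh = ½mv² ⇒ v = √(2gh) = √(2·8.8·18.0015) = 17.7996 m/s = 39.82 mph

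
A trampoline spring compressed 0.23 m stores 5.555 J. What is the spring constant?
k = 2·PE/x² = 2·5.555/(0.23)² = 210.0 N/m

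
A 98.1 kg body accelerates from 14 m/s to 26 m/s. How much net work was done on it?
W = ΔKE = ½m(v₂² − v₁²) = ½(98.1)(26² − 14²) = 23544.0 J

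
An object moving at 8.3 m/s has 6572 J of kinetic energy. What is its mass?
m = 2·KE/v² = 2·6572/(8.3)² = 190.8 kg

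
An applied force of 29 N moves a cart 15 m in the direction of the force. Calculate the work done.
W = F·d = (29)(15) = 435.0 J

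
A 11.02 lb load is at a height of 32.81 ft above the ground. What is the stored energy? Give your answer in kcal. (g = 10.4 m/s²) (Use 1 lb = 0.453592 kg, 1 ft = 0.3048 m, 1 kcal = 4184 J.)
Convert to SI: m = 4.99858 kg, h = 10.0005 m
PE = mgh = (4.99858)(10.4)(10.0005) = 519.878 J = 0.1243 kcal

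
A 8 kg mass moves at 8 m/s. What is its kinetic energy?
KE = ½mv² = ½(8)(8)² = 256.0 J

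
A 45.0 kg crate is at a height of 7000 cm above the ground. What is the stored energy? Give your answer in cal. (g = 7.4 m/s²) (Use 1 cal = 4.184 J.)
Convert to SI: m = 45.0 kg, h = 70.0 m
PE = mgh = (45.0)(7.4)(70.0) = 23310.0 J = 5571 cal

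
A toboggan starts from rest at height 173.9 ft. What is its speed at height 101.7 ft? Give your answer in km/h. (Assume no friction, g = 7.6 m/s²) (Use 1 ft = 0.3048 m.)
Convert to SI: h₁−h₂ = 22.0066 m
mgh₁ = mgh₂ + ½mv² ⇒ v = √(2g(h₁−h₂)) = √(2·7.6·22.0066) = 18.2893 m/s = 65.84 km/h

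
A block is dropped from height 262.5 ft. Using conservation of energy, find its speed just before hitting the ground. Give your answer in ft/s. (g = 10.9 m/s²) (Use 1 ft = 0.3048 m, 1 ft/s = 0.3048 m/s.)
Convert to SI: h = 80.01 m
mgh = ½mv² ⇒ v = √(2gh) = √(2·10.9·80.01) = 41.7638 m/s = 137.0 ft/s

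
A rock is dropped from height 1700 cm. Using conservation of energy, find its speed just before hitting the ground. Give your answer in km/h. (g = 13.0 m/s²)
Convert to SI: h = 17.0 m
mgh = ½mv² ⇒ v = √(2gh) = √(2·13.0·17.0) = 21.0238 m/s = 75.69 km/h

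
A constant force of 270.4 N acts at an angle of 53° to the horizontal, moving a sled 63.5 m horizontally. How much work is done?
W = F·d·cosθ = (270.4)(63.5)cos(53°) = 10330 J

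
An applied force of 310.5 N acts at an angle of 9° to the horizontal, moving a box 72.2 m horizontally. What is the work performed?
W = F·d·cosθ = (310.5)(72.2)cos(9°) = 22140 J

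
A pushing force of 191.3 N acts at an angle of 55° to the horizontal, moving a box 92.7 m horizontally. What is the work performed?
W = F·d·cosθ = (191.3)(92.7)cos(55°) = 10170 J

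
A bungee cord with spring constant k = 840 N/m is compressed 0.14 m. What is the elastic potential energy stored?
PE = ½kx² = ½(840)(0.14)² = 8.232 J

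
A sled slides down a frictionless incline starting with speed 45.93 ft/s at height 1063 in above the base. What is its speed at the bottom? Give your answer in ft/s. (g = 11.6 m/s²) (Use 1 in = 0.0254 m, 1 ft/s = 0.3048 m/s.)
Convert to SI: v₀ = 13.9995 m/s, h = 27.0002 m
½mv₀² + mgh = ½mv² ⇒ v = √(v₀² + 2gh) = √(13.9995² + 2·11.6·27.0002) = 28.6773 m/s = 94.09 ft/s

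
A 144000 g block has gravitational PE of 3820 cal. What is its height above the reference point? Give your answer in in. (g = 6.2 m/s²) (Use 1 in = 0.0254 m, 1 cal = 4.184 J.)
Convert to SI: m = 144.0 kg, PE = 15982.9 J
h = PE/(mg) = 15982.9/(144.0·6.2) = 17.902 m = 704.8 in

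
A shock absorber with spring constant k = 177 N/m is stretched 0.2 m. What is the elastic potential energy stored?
PE = ½kx² = ½(177)(0.2)² = 3.54 J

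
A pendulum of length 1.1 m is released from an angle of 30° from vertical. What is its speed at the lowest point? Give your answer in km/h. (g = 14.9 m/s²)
h = L(1 − cosθ) = 1.1(1 − cos30°) = 0.147372 m
v = √(2gh) = √(2·14.9·0.147372) = 2.09564 m/s = 7.544 km/h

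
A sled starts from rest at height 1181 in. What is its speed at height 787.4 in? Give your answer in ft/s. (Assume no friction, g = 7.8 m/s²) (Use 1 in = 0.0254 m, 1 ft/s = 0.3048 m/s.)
Convert to SI: h₁−h₂ = 9.99744 m
mgh₁ = mgh₂ + ½mv² ⇒ v = √(2g(h₁−h₂)) = √(2·7.8·9.99744) = 12.4884 m/s = 40.97 ft/s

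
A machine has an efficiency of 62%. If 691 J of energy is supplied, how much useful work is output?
W_out = η·W_in = 0.62·691 = 428.42 J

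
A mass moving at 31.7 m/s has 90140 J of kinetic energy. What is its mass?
m = 2·KE/v² = 2·90140/(31.7)² = 179.4 kg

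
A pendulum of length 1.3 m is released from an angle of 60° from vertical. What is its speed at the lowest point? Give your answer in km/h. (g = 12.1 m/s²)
h = L(1 − cosθ) = 1.3(1 − cos60°) = 0.65 m
v = √(2gh) = √(2·12.1·0.65) = 3.96611 m/s = 14.28 km/h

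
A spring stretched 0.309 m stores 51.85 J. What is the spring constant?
k = 2·PE/x² = 2·51.85/(0.309)² = 1086 N/m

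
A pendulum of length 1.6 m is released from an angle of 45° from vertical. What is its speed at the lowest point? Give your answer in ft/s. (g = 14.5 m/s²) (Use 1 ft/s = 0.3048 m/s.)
h = L(1 − cosθ) = 1.6(1 − cos45°) = 0.468629 m
v = √(2gh) = √(2·14.5·0.468629) = 3.68649 m/s = 12.09 ft/s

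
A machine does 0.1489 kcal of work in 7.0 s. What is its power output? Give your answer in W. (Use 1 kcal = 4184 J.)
Convert to SI: W = 622.998 J, t = 7.0 s
P = W/t = 622.998/7.0 = 89.0 W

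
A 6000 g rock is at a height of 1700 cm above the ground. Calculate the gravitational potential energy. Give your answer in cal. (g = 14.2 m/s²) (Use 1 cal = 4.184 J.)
Convert to SI: m = 6.0 kg, h = 17.0 m
PE = mgh = (6.0)(14.2)(17.0) = 1448.4 J = 346.2 cal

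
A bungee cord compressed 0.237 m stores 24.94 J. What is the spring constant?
k = 2·PE/x² = 2·24.94/(0.237)² = 888.0 N/m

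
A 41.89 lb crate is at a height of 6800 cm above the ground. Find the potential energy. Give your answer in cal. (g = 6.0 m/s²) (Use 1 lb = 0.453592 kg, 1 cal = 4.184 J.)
Convert to SI: m = 19.001 kg, h = 68.0 m
PE = mgh = (19.001)(6.0)(68.0) = 7752.4 J = 1853 cal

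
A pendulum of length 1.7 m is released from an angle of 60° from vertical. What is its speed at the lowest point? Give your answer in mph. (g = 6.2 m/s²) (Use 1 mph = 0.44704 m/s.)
h = L(1 − cosθ) = 1.7(1 − cos60°) = 0.85 m
v = √(2gh) = √(2·6.2·0.85) = 3.24654 m/s = 7.262 mph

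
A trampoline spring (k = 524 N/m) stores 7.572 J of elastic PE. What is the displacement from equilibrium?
x = √(2·PE/k) = √(2·7.572/524) = 0.17 m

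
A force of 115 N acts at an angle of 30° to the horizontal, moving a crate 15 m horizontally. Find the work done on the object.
W = F·d·cosθ = (115)(15)cos(30°) = 1494 J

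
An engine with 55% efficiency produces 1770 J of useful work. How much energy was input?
W_in = W_out/η = 1770/0.55 = 3218 J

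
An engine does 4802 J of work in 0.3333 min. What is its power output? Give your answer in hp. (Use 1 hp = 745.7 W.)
Convert to SI: W = 4802.0 J, t = 19.998 s
P = W/t = 4802.0/19.998 = 240.124 W = 0.322 hp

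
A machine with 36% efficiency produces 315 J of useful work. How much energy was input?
W_in = W_out/η = 315/0.36 = 875.0 J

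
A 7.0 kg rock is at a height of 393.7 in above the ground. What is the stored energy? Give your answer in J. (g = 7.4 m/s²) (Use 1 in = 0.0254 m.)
Convert to SI: m = 7.0 kg, h = 9.99998 m
PE = mgh = (7.0)(7.4)(9.99998) = 518.0 J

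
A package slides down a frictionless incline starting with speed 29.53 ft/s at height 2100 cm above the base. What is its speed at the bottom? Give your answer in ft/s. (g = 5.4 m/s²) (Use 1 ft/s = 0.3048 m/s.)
Convert to SI: v₀ = 9.00074 m/s, h = 21.0 m
½mv₀² + mgh = ½mv² ⇒ v = √(v₀² + 2gh) = √(9.00074² + 2·5.4·21.0) = 17.5446 m/s = 57.56 ft/s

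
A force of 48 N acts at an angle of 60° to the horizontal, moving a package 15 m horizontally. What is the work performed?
W = F·d·cosθ = (48)(15)cos(60°) = 360.0 J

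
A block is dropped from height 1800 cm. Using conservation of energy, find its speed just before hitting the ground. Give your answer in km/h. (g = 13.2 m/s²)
Convert to SI: h = 18.0 m
mgh = ½mv² ⇒ v = √(2gh) = √(2·13.2·18.0) = 21.7991 m/s = 78.48 km/h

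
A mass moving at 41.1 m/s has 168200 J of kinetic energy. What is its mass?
m = 2·KE/v² = 2·168200/(41.1)² = 199.1 kg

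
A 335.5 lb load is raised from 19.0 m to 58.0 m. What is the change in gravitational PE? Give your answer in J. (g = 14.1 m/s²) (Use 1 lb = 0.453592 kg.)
Convert to SI: m = 152.18 kg, Δh = 39.0 m
ΔPE = mgΔh = (152.18)(14.1)(39.0) = 83680 J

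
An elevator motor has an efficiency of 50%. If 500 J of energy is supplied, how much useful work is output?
W_out = η·W_in = 0.5·500 = 250.0 J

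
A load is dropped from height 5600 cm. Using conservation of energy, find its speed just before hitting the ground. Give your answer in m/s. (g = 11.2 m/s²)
Convert to SI: h = 56.0 m
mgh = ½mv² ⇒ v = √(2gh) = √(2·11.2·56.0) = 35.42 m/s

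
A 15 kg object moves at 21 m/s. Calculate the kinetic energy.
KE = ½mv² = ½(15)(21)² = 3307.5 J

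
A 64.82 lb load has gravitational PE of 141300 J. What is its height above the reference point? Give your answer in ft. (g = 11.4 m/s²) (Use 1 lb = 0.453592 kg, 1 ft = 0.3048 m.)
Convert to SI: m = 29.4018 kg, PE = 141300 J
h = PE/(mg) = 141300/(29.4018·11.4) = 421.563 m = 1383 ft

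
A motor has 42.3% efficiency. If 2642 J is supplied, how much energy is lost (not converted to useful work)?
W_lost = W_in(1 − η) = 2642·(1 − 0.423) = 1524 J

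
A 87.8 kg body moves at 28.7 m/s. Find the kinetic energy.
KE = ½mv² = ½(87.8)(28.7)² = 36160 J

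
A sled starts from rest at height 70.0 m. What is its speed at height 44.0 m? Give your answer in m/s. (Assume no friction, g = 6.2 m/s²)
mgh₁ = mgh₂ + ½mv² ⇒ v = √(2g(h₁−h₂)) = √(2·6.2·26.0) = 17.96 m/s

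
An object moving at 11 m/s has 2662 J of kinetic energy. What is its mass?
m = 2·KE/v² = 2·2662/(11)² = 44.0 kg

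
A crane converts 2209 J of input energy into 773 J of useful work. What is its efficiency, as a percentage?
η = W_out/W_in = 773/2209 = 34.99%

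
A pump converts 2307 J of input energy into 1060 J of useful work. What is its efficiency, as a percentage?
η = W_out/W_in = 1060/2307 = 45.95%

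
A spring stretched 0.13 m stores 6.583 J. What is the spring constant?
k = 2·PE/x² = 2·6.583/(0.13)² = 779.1 N/m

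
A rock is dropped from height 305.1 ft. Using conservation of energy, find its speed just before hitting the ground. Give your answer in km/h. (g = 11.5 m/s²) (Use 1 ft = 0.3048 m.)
Convert to SI: h = 92.9945 m
mgh = ½mv² ⇒ v = √(2gh) = √(2·11.5·92.9945) = 46.248 m/s = 166.5 km/h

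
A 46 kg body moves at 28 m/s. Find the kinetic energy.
KE = ½mv² = ½(46)(28)² = 18032.0 J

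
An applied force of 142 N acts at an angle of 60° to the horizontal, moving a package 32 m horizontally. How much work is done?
W = F·d·cosθ = (142)(32)cos(60°) = 2272 J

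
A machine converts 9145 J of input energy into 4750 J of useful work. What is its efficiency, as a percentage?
η = W_out/W_in = 4750/9145 = 51.94%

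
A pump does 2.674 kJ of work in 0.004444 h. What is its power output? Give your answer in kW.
Convert to SI: W = 2674.0 J, t = 15.9984 s
P = W/t = 2674.0/15.9984 = 167.142 W = 0.1671 kW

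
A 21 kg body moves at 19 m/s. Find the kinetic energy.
KE = ½mv² = ½(21)(19)² = 3790.5 J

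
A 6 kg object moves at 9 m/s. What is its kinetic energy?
KE = ½mv² = ½(6)(9)² = 243.0 J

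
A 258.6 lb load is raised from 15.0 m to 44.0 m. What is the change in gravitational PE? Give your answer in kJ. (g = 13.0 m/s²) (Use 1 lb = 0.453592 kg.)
Convert to SI: m = 117.299 kg, Δh = 29.0 m
ΔPE = mgΔh = (117.299)(13.0)(29.0) = 44221.7 J = 44.22 kJ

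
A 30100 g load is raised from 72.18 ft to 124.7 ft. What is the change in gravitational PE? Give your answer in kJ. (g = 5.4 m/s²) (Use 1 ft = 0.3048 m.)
Convert to SI: m = 30.1 kg, Δh = 16.0081 m
ΔPE = mgΔh = (30.1)(5.4)(16.0081) = 2601.96 J = 2.602 kJ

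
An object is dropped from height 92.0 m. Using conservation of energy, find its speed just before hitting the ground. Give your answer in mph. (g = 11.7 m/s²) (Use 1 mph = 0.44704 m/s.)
mgh = ½mv² ⇒ v = √(2gh) = √(2·11.7·92.0) = 46.3983 m/s = 103.8 mph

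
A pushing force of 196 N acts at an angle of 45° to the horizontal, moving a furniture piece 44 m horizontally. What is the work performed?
W = F·d·cosθ = (196)(44)cos(45°) = 6098 J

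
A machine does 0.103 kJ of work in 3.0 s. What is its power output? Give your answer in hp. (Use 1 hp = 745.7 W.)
Convert to SI: W = 103.0 J, t = 3.0 s
P = W/t = 103.0/3.0 = 34.3333 W = 0.04604 hp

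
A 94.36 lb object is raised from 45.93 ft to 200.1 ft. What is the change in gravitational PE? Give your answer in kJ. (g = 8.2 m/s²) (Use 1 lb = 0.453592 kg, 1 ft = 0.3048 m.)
Convert to SI: m = 42.8009 kg, Δh = 46.991 m
ΔPE = mgΔh = (42.8009)(8.2)(46.991) = 16492.3 J = 16.49 kJ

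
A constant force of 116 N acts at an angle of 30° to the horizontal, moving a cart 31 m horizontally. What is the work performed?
W = F·d·cosθ = (116)(31)cos(30°) = 3114 J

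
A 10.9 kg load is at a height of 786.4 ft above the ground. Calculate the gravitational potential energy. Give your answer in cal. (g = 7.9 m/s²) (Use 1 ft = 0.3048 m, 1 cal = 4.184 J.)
Convert to SI: m = 10.9 kg, h = 239.695 m
PE = mgh = (10.9)(7.9)(239.695) = 20640.1 J = 4933 cal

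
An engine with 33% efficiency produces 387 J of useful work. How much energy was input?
W_in = W_out/η = 387/0.33 = 1173 J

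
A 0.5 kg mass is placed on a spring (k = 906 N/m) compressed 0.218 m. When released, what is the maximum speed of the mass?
½kx² = ½mv² ⇒ v = x√(k/m) = (0.218)√(906/0.5) = 9.28 m/s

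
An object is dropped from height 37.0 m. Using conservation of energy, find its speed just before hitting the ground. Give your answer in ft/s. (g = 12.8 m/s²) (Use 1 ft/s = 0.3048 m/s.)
mgh = ½mv² ⇒ v = √(2gh) = √(2·12.8·37.0) = 30.7766 m/s = 101.0 ft/s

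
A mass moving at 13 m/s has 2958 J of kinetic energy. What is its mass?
m = 2·KE/v² = 2·2958/(13)² = 35.01 kg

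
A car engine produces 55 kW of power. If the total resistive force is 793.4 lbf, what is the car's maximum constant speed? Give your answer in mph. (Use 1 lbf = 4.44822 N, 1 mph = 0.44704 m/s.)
Convert to SI: F = 3529.22 N
P = Fv ⇒ v = P/F = 55000 W/3529.22 N = 15.5842 m/s = 34.86 mph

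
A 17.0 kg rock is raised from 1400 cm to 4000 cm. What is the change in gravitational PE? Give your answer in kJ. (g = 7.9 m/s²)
Convert to SI: m = 17.0 kg, Δh = 26.0 m
ΔPE = mgΔh = (17.0)(7.9)(26.0) = 3491.8 J = 3.492 kJ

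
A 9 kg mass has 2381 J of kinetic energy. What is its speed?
v = √(2·KE/m) = √(2·2381/9) = 23.0 m/s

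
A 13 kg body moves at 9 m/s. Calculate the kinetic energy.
KE = ½mv² = ½(13)(9)² = 526.5 J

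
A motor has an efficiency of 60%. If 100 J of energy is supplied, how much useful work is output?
W_out = η·W_in = 0.6·100 = 60.0 J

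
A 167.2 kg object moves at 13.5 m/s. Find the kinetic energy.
KE = ½mv² = ½(167.2)(13.5)² = 15240 J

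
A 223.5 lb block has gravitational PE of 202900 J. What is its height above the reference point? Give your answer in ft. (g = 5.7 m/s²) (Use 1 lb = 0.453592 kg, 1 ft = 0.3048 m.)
Convert to SI: m = 101.378 kg, PE = 202900 J
h = PE/(mg) = 202900/(101.378·5.7) = 351.127 m = 1152 ft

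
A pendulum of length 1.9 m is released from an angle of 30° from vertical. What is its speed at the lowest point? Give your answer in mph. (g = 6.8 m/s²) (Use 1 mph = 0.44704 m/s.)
h = L(1 − cosθ) = 1.9(1 − cos30°) = 0.254552 m
v = √(2gh) = √(2·6.8·0.254552) = 1.86062 m/s = 4.162 mph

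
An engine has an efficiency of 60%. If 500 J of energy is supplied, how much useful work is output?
W_out = η·W_in = 0.6·500 = 300.0 J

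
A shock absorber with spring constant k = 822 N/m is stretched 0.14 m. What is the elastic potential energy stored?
PE = ½kx² = ½(822)(0.14)² = 8.056 J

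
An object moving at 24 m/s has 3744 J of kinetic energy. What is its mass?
m = 2·KE/v² = 2·3744/(24)² = 13.0 kg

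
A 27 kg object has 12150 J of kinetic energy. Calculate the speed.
v = √(2·KE/m) = √(2·12150/27) = 30.0 m/s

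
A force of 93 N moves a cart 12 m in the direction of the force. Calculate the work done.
W = F·d = (93)(12) = 1116 J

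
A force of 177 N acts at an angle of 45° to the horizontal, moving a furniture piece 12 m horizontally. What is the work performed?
W = F·d·cosθ = (177)(12)cos(45°) = 1502 J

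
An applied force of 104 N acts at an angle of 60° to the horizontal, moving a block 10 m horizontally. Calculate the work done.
W = F·d·cosθ = (104)(10)cos(60°) = 520.0 J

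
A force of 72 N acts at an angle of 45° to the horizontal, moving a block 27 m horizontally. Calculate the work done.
W = F·d·cosθ = (72)(27)cos(45°) = 1375 J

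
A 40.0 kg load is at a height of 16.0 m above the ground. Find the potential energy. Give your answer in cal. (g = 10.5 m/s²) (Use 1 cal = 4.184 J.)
PE = mgh = (40.0)(10.5)(16.0) = 6720.0 J = 1606 cal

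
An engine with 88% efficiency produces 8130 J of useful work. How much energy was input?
W_in = W_out/η = 8130/0.88 = 9239 J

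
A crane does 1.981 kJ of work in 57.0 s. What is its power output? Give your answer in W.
Convert to SI: W = 1981.0 J, t = 57.0 s
P = W/t = 1981.0/57.0 = 34.75 W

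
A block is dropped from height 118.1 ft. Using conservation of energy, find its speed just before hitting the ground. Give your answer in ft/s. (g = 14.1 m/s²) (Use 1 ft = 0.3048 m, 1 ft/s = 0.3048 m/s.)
Convert to SI: h = 35.9969 m
mgh = ½mv² ⇒ v = √(2gh) = √(2·14.1·35.9969) = 31.8608 m/s = 104.5 ft/s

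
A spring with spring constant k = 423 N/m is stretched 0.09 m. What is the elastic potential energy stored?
PE = ½kx² = ½(423)(0.09)² = 1.713 J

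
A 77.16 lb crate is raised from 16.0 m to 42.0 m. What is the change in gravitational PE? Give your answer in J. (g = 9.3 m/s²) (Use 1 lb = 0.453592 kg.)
Convert to SI: m = 34.9992 kg, Δh = 26.0 m
ΔPE = mgΔh = (34.9992)(9.3)(26.0) = 8463 J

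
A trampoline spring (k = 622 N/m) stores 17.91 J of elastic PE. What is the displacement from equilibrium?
x = √(2·PE/k) = √(2·17.91/622) = 0.24 m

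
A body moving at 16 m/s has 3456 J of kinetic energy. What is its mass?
m = 2·KE/v² = 2·3456/(16)² = 27.0 kg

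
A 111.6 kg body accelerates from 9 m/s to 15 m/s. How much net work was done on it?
W = ΔKE = ½m(v₂² − v₁²) = ½(111.6)(15² − 9²) = 8035.2 J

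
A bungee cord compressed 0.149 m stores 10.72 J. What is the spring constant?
k = 2·PE/x² = 2·10.72/(0.149)² = 965.7 N/m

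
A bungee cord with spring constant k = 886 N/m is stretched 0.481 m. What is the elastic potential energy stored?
PE = ½kx² = ½(886)(0.481)² = 102.5 J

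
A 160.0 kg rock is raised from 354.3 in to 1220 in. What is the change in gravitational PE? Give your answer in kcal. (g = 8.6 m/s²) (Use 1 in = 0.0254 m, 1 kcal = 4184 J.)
Convert to SI: m = 160.0 kg, Δh = 21.9888 m
ΔPE = mgΔh = (160.0)(8.6)(21.9888) = 30256.56 J = 7.231 kcal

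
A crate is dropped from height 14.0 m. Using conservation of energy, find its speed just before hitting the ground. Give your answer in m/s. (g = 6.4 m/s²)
mgh = ½mv² ⇒ v = √(2gh) = √(2·6.4·14.0) = 13.39 m/s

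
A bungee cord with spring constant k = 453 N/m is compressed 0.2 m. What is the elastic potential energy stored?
PE = ½kx² = ½(453)(0.2)² = 9.06 J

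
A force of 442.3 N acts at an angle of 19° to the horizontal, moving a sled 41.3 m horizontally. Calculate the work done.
W = F·d·cosθ = (442.3)(41.3)cos(19°) = 17270 J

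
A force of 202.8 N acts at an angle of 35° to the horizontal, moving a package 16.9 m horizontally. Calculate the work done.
W = F·d·cosθ = (202.8)(16.9)cos(35°) = 2807 J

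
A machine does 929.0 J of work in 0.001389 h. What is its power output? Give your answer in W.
Convert to SI: W = 929.0 J, t = 5.0004 s
P = W/t = 929.0/5.0004 = 185.8 W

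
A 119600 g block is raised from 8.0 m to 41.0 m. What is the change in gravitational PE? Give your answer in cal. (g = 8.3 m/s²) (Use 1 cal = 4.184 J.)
Convert to SI: m = 119.6 kg, Δh = 33.0 m
ΔPE = mgΔh = (119.6)(8.3)(33.0) = 32758.4 J = 7829 cal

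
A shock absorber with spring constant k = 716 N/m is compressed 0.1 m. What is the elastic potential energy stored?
PE = ½kx² = ½(716)(0.1)² = 3.58 J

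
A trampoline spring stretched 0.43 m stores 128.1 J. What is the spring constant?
k = 2·PE/x² = 2·128.1/(0.43)² = 1386 N/m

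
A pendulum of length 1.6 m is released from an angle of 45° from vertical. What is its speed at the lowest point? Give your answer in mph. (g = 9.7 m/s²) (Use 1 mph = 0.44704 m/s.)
h = L(1 − cosθ) = 1.6(1 − cos45°) = 0.468629 m
v = √(2gh) = √(2·9.7·0.468629) = 3.0152 m/s = 6.745 mph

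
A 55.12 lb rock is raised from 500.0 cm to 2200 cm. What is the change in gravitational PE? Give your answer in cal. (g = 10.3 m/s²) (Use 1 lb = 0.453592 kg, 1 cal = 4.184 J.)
Convert to SI: m = 25.002 kg, Δh = 17.0 m
ΔPE = mgΔh = (25.002)(10.3)(17.0) = 4377.85 J = 1046 cal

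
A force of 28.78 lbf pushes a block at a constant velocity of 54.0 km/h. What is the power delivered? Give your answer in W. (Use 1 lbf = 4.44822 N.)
Convert to SI: F = 128.02 N, v = 15.0 m/s
P = Fv = (128.02)(15.0) = 1920 W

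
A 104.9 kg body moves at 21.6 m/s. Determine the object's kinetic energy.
KE = ½mv² = ½(104.9)(21.6)² = 24470 J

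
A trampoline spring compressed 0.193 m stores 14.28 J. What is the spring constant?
k = 2·PE/x² = 2·14.28/(0.193)² = 766.7 N/m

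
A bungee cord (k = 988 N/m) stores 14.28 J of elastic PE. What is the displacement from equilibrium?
x = √(2·PE/k) = √(2·14.28/988) = 0.17 m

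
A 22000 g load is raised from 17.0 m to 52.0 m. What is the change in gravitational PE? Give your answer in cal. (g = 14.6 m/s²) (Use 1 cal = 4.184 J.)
Convert to SI: m = 22.0 kg, Δh = 35.0 m
ΔPE = mgΔh = (22.0)(14.6)(35.0) = 11242.0 J = 2687 cal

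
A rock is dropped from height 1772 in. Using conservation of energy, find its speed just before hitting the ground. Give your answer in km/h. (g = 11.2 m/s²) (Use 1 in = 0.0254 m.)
Convert to SI: h = 45.0088 m
mgh = ½mv² ⇒ v = √(2gh) = √(2·11.2·45.0088) = 31.7521 m/s = 114.3 km/h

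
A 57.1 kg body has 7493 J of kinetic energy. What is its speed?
v = √(2·KE/m) = √(2·7493/57.1) = 16.2 m/s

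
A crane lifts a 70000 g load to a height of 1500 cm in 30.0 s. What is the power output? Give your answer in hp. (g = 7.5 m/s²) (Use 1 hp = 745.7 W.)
Convert to SI: m = 70.0 kg, h = 15.0 m, t = 30.0 s
P = mgh/t = (70.0)(7.5)(15.0)/30.0 = 262.5 W = 0.352 hp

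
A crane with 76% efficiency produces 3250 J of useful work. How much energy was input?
W_in = W_out/η = 3250/0.76 = 4276 J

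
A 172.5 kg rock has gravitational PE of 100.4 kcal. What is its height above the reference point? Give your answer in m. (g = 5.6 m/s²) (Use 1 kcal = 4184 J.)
Convert to SI: m = 172.5 kg, PE = 420074 J
h = PE/(mg) = 420074/(172.5·5.6) = 434.9 m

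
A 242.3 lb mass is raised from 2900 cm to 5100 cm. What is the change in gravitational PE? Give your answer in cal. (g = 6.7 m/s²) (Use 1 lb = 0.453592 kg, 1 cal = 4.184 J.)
Convert to SI: m = 109.905 kg, Δh = 22.0 m
ΔPE = mgΔh = (109.905)(6.7)(22.0) = 16200.0 J = 3872 cal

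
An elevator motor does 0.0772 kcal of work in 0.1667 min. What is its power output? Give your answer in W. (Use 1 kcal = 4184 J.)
Convert to SI: W = 323.005 J, t = 10.002 s
P = W/t = 323.005/10.002 = 32.29 W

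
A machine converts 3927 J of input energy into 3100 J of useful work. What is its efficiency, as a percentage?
η = W_out/W_in = 3100/3927 = 78.94%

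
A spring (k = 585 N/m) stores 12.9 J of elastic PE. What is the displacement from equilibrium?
x = √(2·PE/k) = √(2·12.9/585) = 0.21 m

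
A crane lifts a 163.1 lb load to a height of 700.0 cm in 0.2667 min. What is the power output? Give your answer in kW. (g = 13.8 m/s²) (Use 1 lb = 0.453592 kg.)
Convert to SI: m = 73.9809 kg, h = 7.0 m, t = 16.002 s
P = mgh/t = (73.9809)(13.8)(7.0)/16.002 = 446.604 W = 0.4466 kW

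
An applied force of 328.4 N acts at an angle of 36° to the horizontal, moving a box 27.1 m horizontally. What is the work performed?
W = F·d·cosθ = (328.4)(27.1)cos(36°) = 7200 J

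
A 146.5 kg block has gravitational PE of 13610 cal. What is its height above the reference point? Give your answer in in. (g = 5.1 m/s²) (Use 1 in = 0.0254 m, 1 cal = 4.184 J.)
Convert to SI: m = 146.5 kg, PE = 56944.2 J
h = PE/(mg) = 56944.2/(146.5·5.1) = 76.2153 m = 3001 in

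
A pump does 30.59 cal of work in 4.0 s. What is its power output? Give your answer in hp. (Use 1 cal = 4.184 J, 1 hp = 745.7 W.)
Convert to SI: W = 127.989 J, t = 4.0 s
P = W/t = 127.989/4.0 = 31.9971 W = 0.04291 hp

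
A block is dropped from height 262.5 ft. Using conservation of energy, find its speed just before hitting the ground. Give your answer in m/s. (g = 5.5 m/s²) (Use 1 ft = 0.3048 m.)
Convert to SI: h = 80.01 m
mgh = ½mv² ⇒ v = √(2gh) = √(2·5.5·80.01) = 29.67 m/s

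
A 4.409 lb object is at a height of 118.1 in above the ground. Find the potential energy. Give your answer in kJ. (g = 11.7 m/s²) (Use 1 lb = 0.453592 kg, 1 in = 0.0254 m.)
Convert to SI: m = 1.99989 kg, h = 2.99974 m
PE = mgh = (1.99989)(11.7)(2.99974) = 70.19 J = 0.07019 kJ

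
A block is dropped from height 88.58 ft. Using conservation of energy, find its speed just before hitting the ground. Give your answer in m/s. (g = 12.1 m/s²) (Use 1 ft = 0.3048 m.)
Convert to SI: h = 26.9992 m
mgh = ½mv² ⇒ v = √(2gh) = √(2·12.1·26.9992) = 25.56 m/s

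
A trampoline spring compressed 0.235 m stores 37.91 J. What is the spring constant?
k = 2·PE/x² = 2·37.91/(0.235)² = 1373 N/m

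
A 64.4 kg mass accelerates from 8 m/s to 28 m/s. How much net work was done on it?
W = ΔKE = ½m(v₂² − v₁²) = ½(64.4)(28² − 8²) = 23184.0 J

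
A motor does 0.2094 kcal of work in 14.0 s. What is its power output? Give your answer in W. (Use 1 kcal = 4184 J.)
Convert to SI: W = 876.13 J, t = 14.0 s
P = W/t = 876.13/14.0 = 62.58 W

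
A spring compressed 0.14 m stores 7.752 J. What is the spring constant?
k = 2·PE/x² = 2·7.752/(0.14)² = 791.0 N/m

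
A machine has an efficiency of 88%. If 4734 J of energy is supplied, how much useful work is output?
W_out = η·W_in = 0.88·4734 = 4165.92 J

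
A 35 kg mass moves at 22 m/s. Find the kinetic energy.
KE = ½mv² = ½(35)(22)² = 8470.0 J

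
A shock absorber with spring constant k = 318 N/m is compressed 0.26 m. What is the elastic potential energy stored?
PE = ½kx² = ½(318)(0.26)² = 10.75 J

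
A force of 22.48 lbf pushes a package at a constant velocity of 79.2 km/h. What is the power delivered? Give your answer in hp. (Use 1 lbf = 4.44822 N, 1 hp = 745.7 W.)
Convert to SI: F = 99.996 N, v = 22.0 m/s
P = Fv = (99.996)(22.0) = 2199.91 W = 2.95 hp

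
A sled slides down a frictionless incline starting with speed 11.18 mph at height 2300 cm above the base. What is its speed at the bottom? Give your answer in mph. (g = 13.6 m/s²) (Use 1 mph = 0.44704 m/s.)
Convert to SI: v₀ = 4.99791 m/s, h = 23.0 m
½mv₀² + mgh = ½mv² ⇒ v = √(v₀² + 2gh) = √(4.99791² + 2·13.6·23.0) = 25.5065 m/s = 57.06 mph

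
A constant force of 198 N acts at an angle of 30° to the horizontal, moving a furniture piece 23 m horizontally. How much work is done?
W = F·d·cosθ = (198)(23)cos(30°) = 3944 J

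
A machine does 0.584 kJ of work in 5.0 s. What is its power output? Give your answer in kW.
Convert to SI: W = 584.0 J, t = 5.0 s
P = W/t = 584.0/5.0 = 116.8 W = 0.1168 kW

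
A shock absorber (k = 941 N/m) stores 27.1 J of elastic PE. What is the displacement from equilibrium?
x = √(2·PE/k) = √(2·27.1/941) = 0.24 m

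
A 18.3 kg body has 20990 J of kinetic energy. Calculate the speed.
v = √(2·KE/m) = √(2·20990/18.3) = 47.9 m/s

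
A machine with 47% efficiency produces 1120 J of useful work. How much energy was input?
W_in = W_out/η = 1120/0.47 = 2383 J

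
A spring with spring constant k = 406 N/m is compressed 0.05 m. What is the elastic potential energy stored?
PE = ½kx² = ½(406)(0.05)² = 0.5075 J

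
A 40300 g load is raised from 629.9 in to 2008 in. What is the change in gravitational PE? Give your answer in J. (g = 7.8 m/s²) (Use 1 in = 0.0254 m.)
Convert to SI: m = 40.3 kg, Δh = 35.0037 m
ΔPE = mgΔh = (40.3)(7.8)(35.0037) = 11000 J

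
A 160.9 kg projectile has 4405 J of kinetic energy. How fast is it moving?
v = √(2·KE/m) = √(2·4405/160.9) = 7.4 m/s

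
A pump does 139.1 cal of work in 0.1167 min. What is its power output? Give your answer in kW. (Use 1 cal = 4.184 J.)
Convert to SI: W = 581.994 J, t = 7.002 s
P = W/t = 581.994/7.002 = 83.1183 W = 0.08312 kW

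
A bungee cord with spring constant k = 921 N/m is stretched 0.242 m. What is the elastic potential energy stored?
PE = ½kx² = ½(921)(0.242)² = 26.97 J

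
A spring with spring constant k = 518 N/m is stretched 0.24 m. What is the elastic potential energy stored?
PE = ½kx² = ½(518)(0.24)² = 14.92 J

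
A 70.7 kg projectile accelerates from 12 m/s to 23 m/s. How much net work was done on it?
W = ΔKE = ½m(v₂² − v₁²) = ½(70.7)(23² − 12²) = 13609.75 J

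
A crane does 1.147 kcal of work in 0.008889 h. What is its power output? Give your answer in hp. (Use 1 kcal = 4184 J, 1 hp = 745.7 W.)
Convert to SI: W = 4799.05 J, t = 32.0004 s
P = W/t = 4799.05/32.0004 = 149.968 W = 0.2011 hp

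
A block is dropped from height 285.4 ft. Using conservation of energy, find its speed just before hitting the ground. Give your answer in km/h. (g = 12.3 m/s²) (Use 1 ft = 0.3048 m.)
Convert to SI: h = 86.9899 m
mgh = ½mv² ⇒ v = √(2gh) = √(2·12.3·86.9899) = 46.2596 m/s = 166.5 km/h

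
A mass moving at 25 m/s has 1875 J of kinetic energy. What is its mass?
m = 2·KE/v² = 2·1875/(25)² = 6.0 kg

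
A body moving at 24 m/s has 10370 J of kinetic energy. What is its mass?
m = 2·KE/v² = 2·10370/(24)² = 36.01 kg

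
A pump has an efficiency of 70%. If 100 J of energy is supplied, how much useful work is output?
W_out = η·W_in = 0.7·100 = 70.0 J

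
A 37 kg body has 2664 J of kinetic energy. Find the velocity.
v = √(2·KE/m) = √(2·2664/37) = 12.0 m/s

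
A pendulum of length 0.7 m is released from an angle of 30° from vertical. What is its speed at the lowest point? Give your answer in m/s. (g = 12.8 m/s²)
h = L(1 − cosθ) = 0.7(1 − cos30°) = 0.0937822 m
v = √(2gh) = √(2·12.8·0.0937822) = 1.549 m/s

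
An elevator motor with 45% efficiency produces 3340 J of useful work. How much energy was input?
W_in = W_out/η = 3340/0.45 = 7422 J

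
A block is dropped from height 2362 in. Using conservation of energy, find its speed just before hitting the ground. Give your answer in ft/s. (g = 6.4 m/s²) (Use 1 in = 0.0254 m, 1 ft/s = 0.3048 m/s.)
Convert to SI: h = 59.9948 m
mgh = ½mv² ⇒ v = √(2gh) = √(2·6.4·59.9948) = 27.7116 m/s = 90.92 ft/s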